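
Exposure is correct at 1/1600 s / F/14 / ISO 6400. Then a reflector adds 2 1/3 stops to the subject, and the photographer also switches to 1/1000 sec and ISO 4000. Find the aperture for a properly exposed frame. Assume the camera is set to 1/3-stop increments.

Scene light: 2 1/3 stops brighter.
Shutter speed: 1/1600 → 1/1250 → 1/1000 — 2/3 stop longer (brighter).
ISO: 6400 → 5000 → 4000 — 2/3 stop dropped (darker).
Net so far: 2 1/3 stops brighter. Aperture: f/14 → f/16 → f/18 → f/20 → f/22 → f/25 → f/29 → f/32.

f/32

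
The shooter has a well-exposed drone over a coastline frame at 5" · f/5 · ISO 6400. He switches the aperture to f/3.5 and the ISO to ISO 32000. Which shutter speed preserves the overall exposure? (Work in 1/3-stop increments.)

Aperture: f/5 → f/4.5 → f/4 → f/3.5 — 1 stop opened up (brighter).
ISO: 6400 → 8000 → 10000 → 12800 → 16000 → 20000 → 25600 → 32000 — 2 1/3 stops higher (brighter).
Net change so far: 3 1/3 stops brighter. Offset with the shutter speed: 5 → 4 → 3.2 → 2.5 → 2 → 1.6 → 1.3 → 1 → 0.8 → 0.6 → 0.5.

0.5 s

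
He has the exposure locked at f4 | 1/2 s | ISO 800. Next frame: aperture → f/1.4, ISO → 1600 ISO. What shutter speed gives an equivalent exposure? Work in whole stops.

Aperture: f/4 → f/2.8 → f/2 → f/1.4 — 3 stops wider (brighter).
ISO: 800 → 1600 — 1 stop raised (brighter).
Net change so far: 4 stops brighter. Offset with the shutter speed: 1/2 → 1/4 → 1/8 → 1/15 → 1/30.

1/30s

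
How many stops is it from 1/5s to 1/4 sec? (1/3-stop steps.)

1/3 stop

1/5 → 1/4 — count the steps: 1 third-stops = 1/3 stop.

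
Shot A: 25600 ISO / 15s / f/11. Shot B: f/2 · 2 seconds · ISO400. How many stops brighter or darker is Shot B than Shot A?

Aperture: f/11 → f/8 → f/5.6 → f/4 → f/2.8 → f/2 — 5 stops opened up (brighter).
Shutter speed: 15 → 8 → 4 → 2 — 3 stops shorter (darker).
ISO: 25600 → 12800 → 6400 → 3200 → 1600 → 800 → 400 — 6 stops dropped (darker).
Net: +5 −3 −6 = −4 stops.

4 stops darker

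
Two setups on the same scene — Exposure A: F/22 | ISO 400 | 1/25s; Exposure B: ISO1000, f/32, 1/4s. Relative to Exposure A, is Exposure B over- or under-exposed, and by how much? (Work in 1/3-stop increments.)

3 stops brighter

Aperture: f/22 → f/25 → f/29 → f/32 — 1 stop stopped down (darker).
Shutter speed: 1/25 → 1/20 → 1/15 → 1/13 → 1/10 → 1/8 → 1/6 → 1/5 → 1/4 — 2 2/3 stops slower (brighter).
ISO: 400 → 500 → 640 → 800 → 1000 — 1 1/3 stops raised (brighter).
Net: −1 +2 2/3 +1 1/3 = +3 stops.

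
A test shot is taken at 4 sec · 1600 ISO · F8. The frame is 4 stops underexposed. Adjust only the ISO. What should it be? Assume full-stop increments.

ISO 25600

Underexposed by 4 stops → need 4 stops brighter.
ISO: 1600 → 3200 → 6400 → 12800 → 25600.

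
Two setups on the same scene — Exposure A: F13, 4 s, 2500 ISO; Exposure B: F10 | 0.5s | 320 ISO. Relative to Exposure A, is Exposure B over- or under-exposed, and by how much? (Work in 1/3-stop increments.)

5 1/3 stops darker

Aperture: f/13 → f/11 → f/10 — 2/3 stop opened up (brighter).
Shutter speed: 4 → 3.2 → 2.5 → 2 → 1.6 → 1.3 → 1 → 0.8 → 0.6 → 0.5 — 3 stops faster (darker).
ISO: 2500 → 2000 → 1600 → 1250 → 1000 → 800 → 640 → 500 → 400 → 320 — 3 stops dropped (darker).
Net: +2/3 −3 −3 = −5 1/3 stops.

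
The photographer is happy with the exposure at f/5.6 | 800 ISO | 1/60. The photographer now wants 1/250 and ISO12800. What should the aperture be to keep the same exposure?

Shutter speed: 1/60 → 1/125 → 1/250 — 2 stops shorter (darker).
ISO: 800 → 1600 → 3200 → 6400 → 12800 — 4 stops higher (brighter).
Net change so far: 2 stops brighter. Offset with the aperture: f/5.6 → f/8 → f/11.

f/11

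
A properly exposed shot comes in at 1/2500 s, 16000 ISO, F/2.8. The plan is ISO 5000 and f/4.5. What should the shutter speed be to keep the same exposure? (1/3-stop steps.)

ISO: 16000 → 12800 → 10000 → 8000 → 6400 → 5000 — 1 2/3 stops dropped (darker).
Aperture: f/2.8 → f/3.2 → f/3.5 → f/4 → f/4.5 — 1 1/3 stops stopped down (darker).
Net change so far: 3 stops darker. Offset with the shutter speed: 1/2500 → 1/2000 → 1/1600 → 1/1250 → 1/1000 → 1/800 → 1/640 → 1/500 → 1/400 → 1/320.

1/320s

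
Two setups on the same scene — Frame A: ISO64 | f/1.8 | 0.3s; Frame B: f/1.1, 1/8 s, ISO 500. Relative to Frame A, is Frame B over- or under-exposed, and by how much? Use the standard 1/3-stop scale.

Aperture: f/1.8 → f/1.6 → f/1.4 → f/1.2 → f/1.1 — 1 1/3 stops wider (brighter).
Shutter speed: 0.3 → 1/4 → 1/5 → 1/6 → 1/8 — 1 1/3 stops faster (darker).
ISO: 64 → 80 → 100 → 125 → 160 → 200 → 250 → 320 → 400 → 500 — 3 stops higher (brighter).
Net: +1 1/3 −1 1/3 +3 = +3 stops.

3 stops brighter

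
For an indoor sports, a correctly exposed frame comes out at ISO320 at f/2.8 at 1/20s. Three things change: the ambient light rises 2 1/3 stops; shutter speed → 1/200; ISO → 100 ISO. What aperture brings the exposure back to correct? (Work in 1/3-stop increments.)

f/1.1

Scene light: 2 1/3 stops brighter.
Shutter speed: 1/20 → 1/25 → 1/30 → 1/40 → 1/50 → 1/60 → 1/80 → 1/100 → 1/125 → 1/160 → 1/200 — 3 1/3 stops faster (darker).
ISO: 320 → 250 → 200 → 160 → 125 → 100 — 1 2/3 stops dropped (darker).
Net so far: 2 2/3 stops darker. Aperture: f/2.8 → f/2.5 → f/2.2 → f/2 → f/1.8 → f/1.6 → f/1.4 → f/1.2 → f/1.1.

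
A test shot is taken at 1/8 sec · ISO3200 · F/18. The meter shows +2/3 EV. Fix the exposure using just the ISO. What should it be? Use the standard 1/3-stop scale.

ISO 2000

Overexposed by 2/3 stop → need 2/3 stop darker.
ISO: 3200 → 2500 → 2000.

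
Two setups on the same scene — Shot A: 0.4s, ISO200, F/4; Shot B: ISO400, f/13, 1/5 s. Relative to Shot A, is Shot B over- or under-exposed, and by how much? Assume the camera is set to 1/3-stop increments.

Aperture: f/4 → f/4.5 → f/5 → f/5.6 → f/6.3 → f/7.1 → f/8 → f/9 → f/10 → f/11 → f/13 — 3 1/3 stops narrower (darker).
Shutter speed: 0.4 → 0.3 → 1/4 → 1/5 — 1 stop faster (darker).
ISO: 200 → 250 → 320 → 400 — 1 stop raised (brighter).
Net: −3 1/3 −1 +1 = −3 1/3 stops.

3 1/3 stops darker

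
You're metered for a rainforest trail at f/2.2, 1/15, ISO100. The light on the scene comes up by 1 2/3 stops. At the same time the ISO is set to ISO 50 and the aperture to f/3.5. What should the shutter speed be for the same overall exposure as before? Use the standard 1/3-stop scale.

Scene light: 1 2/3 stops brighter.
ISO: 100 → 80 → 64 → 50 — 1 stop lower (darker).
Aperture: f/2.2 → f/2.5 → f/2.8 → f/3.2 → f/3.5 — 1 1/3 stops stopped down (darker).
Net so far: 2/3 stop darker. Shutter speed: 1/15 → 1/13 → 1/10.

1/10s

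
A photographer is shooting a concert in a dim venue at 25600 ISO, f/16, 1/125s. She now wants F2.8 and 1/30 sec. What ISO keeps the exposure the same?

ISO 200

Aperture: f/16 → f/11 → f/8 → f/5.6 → f/4 → f/2.8 — 5 stops wider (brighter).
Shutter speed: 1/125 → 1/60 → 1/30 — 2 stops slower (brighter).
Net change so far: 7 stops brighter. Offset with the ISO: 25600 → 12800 → 6400 → 3200 → 1600 → 800 → 400 → 200.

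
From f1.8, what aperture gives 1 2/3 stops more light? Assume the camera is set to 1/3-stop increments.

Aperture: f/1.8 → f/1.6 → f/1.4 → f/1.2 → f/1.1 → f/1.0 — 1 2/3 stops opened up (brighter).

f/1.0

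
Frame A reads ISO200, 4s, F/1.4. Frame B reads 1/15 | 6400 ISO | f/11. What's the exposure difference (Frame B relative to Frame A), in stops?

Aperture: f/1.4 → f/2 → f/2.8 → f/4 → f/5.6 → f/8 → f/11 — 6 stops smaller aperture (darker).
Shutter speed: 4 → 2 → 1 → 1/2 → 1/4 → 1/8 → 1/15 — 6 stops faster (darker).
ISO: 200 → 400 → 800 → 1600 → 3200 → 6400 — 5 stops raised (brighter).
Net: −6 −6 +5 = −7 stops.

7 stops darker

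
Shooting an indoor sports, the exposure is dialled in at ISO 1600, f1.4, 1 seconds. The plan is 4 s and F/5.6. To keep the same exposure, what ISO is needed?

Shutter speed: 1 → 2 → 4 — 2 stops slower (brighter).
Aperture: f/1.4 → f/2 → f/2.8 → f/4 → f/5.6 — 4 stops stopped down (darker).
Net change so far: 2 stops darker. Offset with the ISO: 1600 → 3200 → 6400.

ISO 6400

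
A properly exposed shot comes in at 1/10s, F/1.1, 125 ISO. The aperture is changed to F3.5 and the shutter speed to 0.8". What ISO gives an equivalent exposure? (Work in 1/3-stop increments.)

ISO 160

Aperture: f/1.1 → f/1.2 → f/1.4 → f/1.6 → f/1.8 → f/2 → f/2.2 → f/2.5 → f/2.8 → f/3.2 → f/3.5 — 3 1/3 stops stopped down (darker).
Shutter speed: 1/10 → 1/8 → 1/6 → 1/5 → 1/4 → 0.3 → 0.4 → 0.5 → 0.6 → 0.8 — 3 stops slower (brighter).
Net change so far: 1/3 stop darker. Offset with the ISO: 125 → 160.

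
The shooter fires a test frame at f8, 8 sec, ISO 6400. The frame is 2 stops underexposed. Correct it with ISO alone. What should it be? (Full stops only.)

Underexposed by 2 stops → need 2 stops brighter.
ISO: 6400 → 12800 → 25600.

ISO 25600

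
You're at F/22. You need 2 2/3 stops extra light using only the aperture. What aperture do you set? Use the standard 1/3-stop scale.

f/9

Aperture: f/22 → f/20 → f/18 → f/16 → f/14 → f/13 → f/11 → f/10 → f/9 — 2 2/3 stops wider (brighter).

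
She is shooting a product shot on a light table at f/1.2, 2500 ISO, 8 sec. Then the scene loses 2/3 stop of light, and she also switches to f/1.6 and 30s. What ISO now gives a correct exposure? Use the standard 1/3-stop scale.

Scene light: 2/3 stop darker.
Aperture: f/1.2 → f/1.4 → f/1.6 — 2/3 stop narrower (darker).
Shutter speed: 8 → 10 → 13 → 15 → 20 → 25 → 30 — 2 stops longer (brighter).
Net so far: 2/3 stop brighter. ISO: 2500 → 2000 → 1600.

ISO 1600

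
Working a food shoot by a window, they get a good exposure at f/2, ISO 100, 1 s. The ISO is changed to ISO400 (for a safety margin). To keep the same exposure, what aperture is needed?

f/4

ISO: 100 → 200 → 400 — 2 stops higher (brighter).
Need 2 stops darker from the aperture: f/2 → f/2.8 → f/4.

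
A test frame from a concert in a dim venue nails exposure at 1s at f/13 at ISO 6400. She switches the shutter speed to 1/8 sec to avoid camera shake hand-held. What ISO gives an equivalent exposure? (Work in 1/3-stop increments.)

Shutter speed: 1 → 0.8 → 0.6 → 0.5 → 0.4 → 0.3 → 1/4 → 1/5 → 1/6 → 1/8 — 3 stops faster (darker).
Need 3 stops brighter from the ISO: 6400 → 8000 → 10000 → 12800 → 16000 → 20000 → 25600 → 32000 → 40000 → 51200.

ISO 51200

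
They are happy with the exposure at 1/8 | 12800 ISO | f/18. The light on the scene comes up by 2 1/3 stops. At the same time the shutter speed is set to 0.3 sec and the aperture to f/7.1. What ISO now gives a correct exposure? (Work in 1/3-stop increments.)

Scene light: 2 1/3 stops brighter.
Shutter speed: 1/8 → 1/6 → 1/5 → 1/4 → 0.3 — 1 1/3 stops slower (brighter).
Aperture: f/18 → f/16 → f/14 → f/13 → f/11 → f/10 → f/9 → f/8 → f/7.1 — 2 2/3 stops larger aperture (brighter).
Net so far: 6 1/3 stops brighter. ISO: 12800 → 10000 → 8000 → 6400 → 5000 → 4000 → 3200 → 2500 → 2000 → 1600 → 1250 → 1000 → 800 → 640 → 500 → 400 → 320 → 250 → 200 → 160.

ISO 160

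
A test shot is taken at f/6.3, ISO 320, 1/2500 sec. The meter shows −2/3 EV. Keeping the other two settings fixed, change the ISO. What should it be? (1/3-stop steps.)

Underexposed by 2/3 stop → need 2/3 stop brighter.
ISO: 320 → 400 → 500.

ISO 500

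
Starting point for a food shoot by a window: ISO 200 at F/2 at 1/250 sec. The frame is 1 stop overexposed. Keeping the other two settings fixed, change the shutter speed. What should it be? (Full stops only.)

Overexposed by 1 stop → need 1 stop darker.
Shutter speed: 1/250 → 1/500.

1/500s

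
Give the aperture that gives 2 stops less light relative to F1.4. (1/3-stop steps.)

f/2.8

Aperture: f/1.4 → f/1.6 → f/1.8 → f/2 → f/2.2 → f/2.5 → f/2.8 — 2 stops stopped down (darker).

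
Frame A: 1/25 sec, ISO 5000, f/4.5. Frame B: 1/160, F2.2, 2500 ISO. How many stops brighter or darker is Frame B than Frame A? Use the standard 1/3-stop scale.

Aperture: f/4.5 → f/4 → f/3.5 → f/3.2 → f/2.8 → f/2.5 → f/2.2 — 2 stops larger aperture (brighter).
Shutter speed: 1/25 → 1/30 → 1/40 → 1/50 → 1/60 → 1/80 → 1/100 → 1/125 → 1/160 — 2 2/3 stops shorter (darker).
ISO: 5000 → 4000 → 3200 → 2500 — 1 stop lower (darker).
Net: +2 −2 2/3 −1 = −1 2/3 stops.

1 2/3 stops darker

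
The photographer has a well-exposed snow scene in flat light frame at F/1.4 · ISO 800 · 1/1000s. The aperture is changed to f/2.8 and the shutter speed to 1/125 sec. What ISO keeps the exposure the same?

Aperture: f/1.4 → f/2 → f/2.8 — 2 stops narrower (darker).
Shutter speed: 1/1000 → 1/500 → 1/250 → 1/125 — 3 stops slower (brighter).
Net change so far: 1 stop brighter. Offset with the ISO: 800 → 400.

ISO 400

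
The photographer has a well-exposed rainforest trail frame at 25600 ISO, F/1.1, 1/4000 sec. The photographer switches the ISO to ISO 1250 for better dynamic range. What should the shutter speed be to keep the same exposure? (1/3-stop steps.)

1/200s

ISO: 25600 → 20000 → 16000 → 12800 → 10000 → 8000 → 6400 → 5000 → 4000 → 3200 → 2500 → 2000 → 1600 → 1250 — 4 1/3 stops lower (darker).
Need 4 1/3 stops brighter from the shutter speed: 1/4000 → 1/3200 → 1/2500 → 1/2000 → 1/1600 → 1/1250 → 1/1000 → 1/800 → 1/640 → 1/500 → 1/400 → 1/320 → 1/250 → 1/200.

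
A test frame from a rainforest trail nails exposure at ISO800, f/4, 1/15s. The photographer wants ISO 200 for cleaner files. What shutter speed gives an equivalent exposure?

1/4s

ISO: 800 → 400 → 200 — 2 stops dropped (darker).
Need 2 stops brighter from the shutter speed: 1/15 → 1/8 → 1/4.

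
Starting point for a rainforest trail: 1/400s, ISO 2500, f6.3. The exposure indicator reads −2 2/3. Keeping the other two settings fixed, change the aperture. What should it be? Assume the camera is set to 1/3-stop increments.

Underexposed by 2 2/3 stops → need 2 2/3 stops brighter.
Aperture: f/6.3 → f/5.6 → f/5 → f/4.5 → f/4 → f/3.5 → f/3.2 → f/2.8 → f/2.5.

f/2.5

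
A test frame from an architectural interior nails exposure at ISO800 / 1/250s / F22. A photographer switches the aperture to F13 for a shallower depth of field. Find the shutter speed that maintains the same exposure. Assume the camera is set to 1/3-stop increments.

1/800s

Aperture: f/22 → f/20 → f/18 → f/16 → f/14 → f/13 — 1 2/3 stops wider (brighter).
Need 1 2/3 stops darker from the shutter speed: 1/250 → 1/320 → 1/400 → 1/500 → 1/640 → 1/800.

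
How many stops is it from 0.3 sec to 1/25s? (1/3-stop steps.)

0.3 → 1/4 → 1/5 → 1/6 → 1/8 → 1/10 → 1/13 → 1/15 → 1/20 → 1/25 — count the steps: 9 third-stops = 3 stops.

3 stops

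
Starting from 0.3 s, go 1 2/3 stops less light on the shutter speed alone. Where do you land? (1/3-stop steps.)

Shutter speed: 0.3 → 1/4 → 1/5 → 1/6 → 1/8 → 1/10 — 1 2/3 stops faster (darker).

1/10s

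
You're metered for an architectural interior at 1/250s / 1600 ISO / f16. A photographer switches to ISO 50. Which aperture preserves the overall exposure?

f/2.8

ISO: 1600 → 800 → 400 → 200 → 100 → 50 — 5 stops lower (darker).
Need 5 stops brighter from the aperture: f/16 → f/11 → f/8 → f/5.6 → f/4 → f/2.8.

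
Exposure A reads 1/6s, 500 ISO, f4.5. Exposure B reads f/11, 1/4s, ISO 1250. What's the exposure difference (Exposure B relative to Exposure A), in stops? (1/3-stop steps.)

2/3 stop darker

Aperture: f/4.5 → f/5 → f/5.6 → f/6.3 → f/7.1 → f/8 → f/9 → f/10 → f/11 — 2 2/3 stops stopped down (darker).
Shutter speed: 1/6 → 1/5 → 1/4 — 2/3 stop slower (brighter).
ISO: 500 → 640 → 800 → 1000 → 1250 — 1 1/3 stops raised (brighter).
Net: −2 2/3 +2/3 +1 1/3 = −2/3 stops.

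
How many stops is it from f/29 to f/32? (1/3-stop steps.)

f/29 → f/32 — count the steps: 1 third-stops = 1/3 stop.

1/3 stop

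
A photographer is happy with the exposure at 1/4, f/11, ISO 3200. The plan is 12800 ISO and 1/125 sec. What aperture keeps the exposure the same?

f/4

ISO: 3200 → 6400 → 12800 — 2 stops higher (brighter).
Shutter speed: 1/4 → 1/8 → 1/15 → 1/30 → 1/60 → 1/125 — 5 stops shorter (darker).
Net change so far: 3 stops darker. Offset with the aperture: f/11 → f/8 → f/5.6 → f/4.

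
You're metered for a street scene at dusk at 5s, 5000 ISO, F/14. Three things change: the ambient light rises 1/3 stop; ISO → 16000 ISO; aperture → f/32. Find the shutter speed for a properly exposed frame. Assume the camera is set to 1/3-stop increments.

6 s

Scene light: 1/3 stop brighter.
ISO: 5000 → 6400 → 8000 → 10000 → 12800 → 16000 — 1 2/3 stops raised (brighter).
Aperture: f/14 → f/16 → f/18 → f/20 → f/22 → f/25 → f/29 → f/32 — 2 1/3 stops stopped down (darker).
Net so far: 1/3 stop darker. Shutter speed: 5 → 6.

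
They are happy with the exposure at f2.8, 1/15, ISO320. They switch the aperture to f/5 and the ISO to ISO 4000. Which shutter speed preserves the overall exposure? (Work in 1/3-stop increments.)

1/60s

Aperture: f/2.8 → f/3.2 → f/3.5 → f/4 → f/4.5 → f/5 — 1 2/3 stops narrower (darker).
ISO: 320 → 400 → 500 → 640 → 800 → 1000 → 1250 → 1600 → 2000 → 2500 → 3200 → 4000 — 3 2/3 stops raised (brighter).
Net change so far: 2 stops brighter. Offset with the shutter speed: 1/15 → 1/20 → 1/25 → 1/30 → 1/40 → 1/50 → 1/60.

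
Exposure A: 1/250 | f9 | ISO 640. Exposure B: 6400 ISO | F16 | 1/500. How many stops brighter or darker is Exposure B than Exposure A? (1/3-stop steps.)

Aperture: f/9 → f/10 → f/11 → f/13 → f/14 → f/16 — 1 2/3 stops stopped down (darker).
Shutter speed: 1/250 → 1/320 → 1/400 → 1/500 — 1 stop shorter (darker).
ISO: 640 → 800 → 1000 → 1250 → 1600 → 2000 → 2500 → 3200 → 4000 → 5000 → 6400 — 3 1/3 stops raised (brighter).
Net: −1 2/3 −1 +3 1/3 = +2/3 stops.

2/3 stop brighter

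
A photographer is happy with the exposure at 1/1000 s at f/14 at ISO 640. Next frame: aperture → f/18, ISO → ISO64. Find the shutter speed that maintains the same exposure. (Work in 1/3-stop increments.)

1/60s

Aperture: f/14 → f/16 → f/18 — 2/3 stop narrower (darker).
ISO: 640 → 500 → 400 → 320 → 250 → 200 → 160 → 125 → 100 → 80 → 64 — 3 1/3 stops lower (darker).
Net change so far: 4 stops darker. Offset with the shutter speed: 1/1000 → 1/800 → 1/640 → 1/500 → 1/400 → 1/320 → 1/250 → 1/200 → 1/160 → 1/125 → 1/100 → 1/80 → 1/60.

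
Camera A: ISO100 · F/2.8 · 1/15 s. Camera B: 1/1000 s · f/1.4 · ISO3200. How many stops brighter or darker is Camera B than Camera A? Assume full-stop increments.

Aperture: f/2.8 → f/2 → f/1.4 — 2 stops wider (brighter).
Shutter speed: 1/15 → 1/30 → 1/60 → 1/125 → 1/250 → 1/500 → 1/1000 — 6 stops shorter (darker).
ISO: 100 → 200 → 400 → 800 → 1600 → 3200 — 5 stops raised (brighter).
Net: +2 −6 +5 = +1 stop.

1 stop brighter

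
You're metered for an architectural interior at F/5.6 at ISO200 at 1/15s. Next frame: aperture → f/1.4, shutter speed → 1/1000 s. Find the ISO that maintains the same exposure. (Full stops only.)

Aperture: f/5.6 → f/4 → f/2.8 → f/2 → f/1.4 — 4 stops larger aperture (brighter).
Shutter speed: 1/15 → 1/30 → 1/60 → 1/125 → 1/250 → 1/500 → 1/1000 — 6 stops shorter (darker).
Net change so far: 2 stops darker. Offset with the ISO: 200 → 400 → 800.

ISO 800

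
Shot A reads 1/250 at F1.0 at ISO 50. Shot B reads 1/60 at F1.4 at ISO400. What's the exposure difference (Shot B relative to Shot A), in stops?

4 stops brighter

Aperture: f/1.0 → f/1.4 — 1 stop narrower (darker).
Shutter speed: 1/250 → 1/125 → 1/60 — 2 stops longer (brighter).
ISO: 50 → 100 → 200 → 400 — 3 stops higher (brighter).
Net: −1 +2 +3 = +4 stops.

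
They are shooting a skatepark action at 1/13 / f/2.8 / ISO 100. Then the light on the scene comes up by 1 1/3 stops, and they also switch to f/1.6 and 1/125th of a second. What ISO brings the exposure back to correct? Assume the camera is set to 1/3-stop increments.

Scene light: 1 1/3 stops brighter.
Aperture: f/2.8 → f/2.5 → f/2.2 → f/2 → f/1.8 → f/1.6 — 1 2/3 stops opened up (brighter).
Shutter speed: 1/13 → 1/15 → 1/20 → 1/25 → 1/30 → 1/40 → 1/50 → 1/60 → 1/80 → 1/100 → 1/125 — 3 1/3 stops shorter (darker).
Net so far: 1/3 stop darker. ISO: 100 → 125.

ISO 125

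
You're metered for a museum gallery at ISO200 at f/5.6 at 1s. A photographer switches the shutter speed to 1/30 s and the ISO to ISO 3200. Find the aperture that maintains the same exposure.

Shutter speed: 1 → 1/2 → 1/4 → 1/8 → 1/15 → 1/30 — 5 stops faster (darker).
ISO: 200 → 400 → 800 → 1600 → 3200 — 4 stops raised (brighter).
Net change so far: 1 stop darker. Offset with the aperture: f/5.6 → f/4.

f/4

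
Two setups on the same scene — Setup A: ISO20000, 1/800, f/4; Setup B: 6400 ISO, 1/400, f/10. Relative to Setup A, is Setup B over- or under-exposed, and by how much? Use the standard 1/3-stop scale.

3 1/3 stops darker

Aperture: f/4 → f/4.5 → f/5 → f/5.6 → f/6.3 → f/7.1 → f/8 → f/9 → f/10 — 2 2/3 stops narrower (darker).
Shutter speed: 1/800 → 1/640 → 1/500 → 1/400 — 1 stop slower (brighter).
ISO: 20000 → 16000 → 12800 → 10000 → 8000 → 6400 — 1 2/3 stops dropped (darker).
Net: −2 2/3 +1 −1 2/3 = −3 1/3 stops.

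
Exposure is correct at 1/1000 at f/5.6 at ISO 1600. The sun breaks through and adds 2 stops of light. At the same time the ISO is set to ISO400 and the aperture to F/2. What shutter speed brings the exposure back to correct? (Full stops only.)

1/8000s

Scene light: 2 stops brighter.
ISO: 1600 → 800 → 400 — 2 stops dropped (darker).
Aperture: f/5.6 → f/4 → f/2.8 → f/2 — 3 stops wider (brighter).
Net so far: 3 stops brighter. Shutter speed: 1/1000 → 1/2000 → 1/4000 → 1/8000.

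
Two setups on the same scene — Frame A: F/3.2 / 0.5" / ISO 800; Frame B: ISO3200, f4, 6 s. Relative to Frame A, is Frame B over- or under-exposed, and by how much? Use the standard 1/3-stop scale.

Aperture: f/3.2 → f/3.5 → f/4 — 2/3 stop smaller aperture (darker).
Shutter speed: 0.5 → 0.6 → 0.8 → 1 → 1.3 → 1.6 → 2 → 2.5 → 3.2 → 4 → 5 → 6 — 3 2/3 stops longer (brighter).
ISO: 800 → 1000 → 1250 → 1600 → 2000 → 2500 → 3200 — 2 stops higher (brighter).
Net: −2/3 +3 2/3 +2 = +5 stops.

5 stops brighter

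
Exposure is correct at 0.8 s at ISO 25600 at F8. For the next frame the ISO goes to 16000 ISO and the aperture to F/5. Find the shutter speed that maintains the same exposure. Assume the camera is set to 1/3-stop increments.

0.5 s

ISO: 25600 → 20000 → 16000 — 2/3 stop lower (darker).
Aperture: f/8 → f/7.1 → f/6.3 → f/5.6 → f/5 — 1 1/3 stops wider (brighter).
Net change so far: 2/3 stop brighter. Offset with the shutter speed: 0.8 → 0.6 → 0.5.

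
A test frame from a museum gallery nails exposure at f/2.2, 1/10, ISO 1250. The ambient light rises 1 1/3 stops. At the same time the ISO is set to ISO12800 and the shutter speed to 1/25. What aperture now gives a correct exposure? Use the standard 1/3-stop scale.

f/7.1

Scene light: 1 1/3 stops brighter.
ISO: 1250 → 1600 → 2000 → 2500 → 3200 → 4000 → 5000 → 6400 → 8000 → 10000 → 12800 — 3 1/3 stops raised (brighter).
Shutter speed: 1/10 → 1/13 → 1/15 → 1/20 → 1/25 — 1 1/3 stops faster (darker).
Net so far: 3 1/3 stops brighter. Aperture: f/2.2 → f/2.5 → f/2.8 → f/3.2 → f/3.5 → f/4 → f/4.5 → f/5 → f/5.6 → f/6.3 → f/7.1.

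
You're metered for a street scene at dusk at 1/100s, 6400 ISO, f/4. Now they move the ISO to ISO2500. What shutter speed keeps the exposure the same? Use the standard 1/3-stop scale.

ISO: 6400 → 5000 → 4000 → 3200 → 2500 — 1 1/3 stops dropped (darker).
Need 1 1/3 stops brighter from the shutter speed: 1/100 → 1/80 → 1/60 → 1/50 → 1/40.

1/40s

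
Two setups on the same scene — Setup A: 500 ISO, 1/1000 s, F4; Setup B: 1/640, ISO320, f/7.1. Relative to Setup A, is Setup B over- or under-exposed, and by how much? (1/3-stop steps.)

1 2/3 stops darker

Aperture: f/4 → f/4.5 → f/5 → f/5.6 → f/6.3 → f/7.1 — 1 2/3 stops stopped down (darker).
Shutter speed: 1/1000 → 1/800 → 1/640 — 2/3 stop slower (brighter).
ISO: 500 → 400 → 320 — 2/3 stop lower (darker).
Net: −1 2/3 +2/3 −2/3 = −1 2/3 stops.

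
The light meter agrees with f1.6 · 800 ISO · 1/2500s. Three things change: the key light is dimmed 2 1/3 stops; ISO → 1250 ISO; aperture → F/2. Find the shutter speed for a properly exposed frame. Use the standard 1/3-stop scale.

1/500s

Scene light: 2 1/3 stops darker.
ISO: 800 → 1000 → 1250 — 2/3 stop higher (brighter).
Aperture: f/1.6 → f/1.8 → f/2 — 2/3 stop narrower (darker).
Net so far: 2 1/3 stops darker. Shutter speed: 1/2500 → 1/2000 → 1/1600 → 1/1250 → 1/1000 → 1/800 → 1/640 → 1/500.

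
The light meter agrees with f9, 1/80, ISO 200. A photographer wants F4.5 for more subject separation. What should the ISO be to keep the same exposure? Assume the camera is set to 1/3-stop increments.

ISO 50

Aperture: f/9 → f/8 → f/7.1 → f/6.3 → f/5.6 → f/5 → f/4.5 — 2 stops opened up (brighter).
Need 2 stops darker from the ISO: 200 → 160 → 125 → 100 → 80 → 64 → 50.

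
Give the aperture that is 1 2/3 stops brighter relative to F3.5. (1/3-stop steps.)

f/2

Aperture: f/3.5 → f/3.2 → f/2.8 → f/2.5 → f/2.2 → f/2 — 1 2/3 stops opened up (brighter).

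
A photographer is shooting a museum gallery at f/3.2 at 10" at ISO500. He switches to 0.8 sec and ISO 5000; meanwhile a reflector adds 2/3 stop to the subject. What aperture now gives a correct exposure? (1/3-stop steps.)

Scene light: 2/3 stop brighter.
Shutter speed: 10 → 8 → 6 → 5 → 4 → 3.2 → 2.5 → 2 → 1.6 → 1.3 → 1 → 0.8 — 3 2/3 stops shorter (darker).
ISO: 500 → 640 → 800 → 1000 → 1250 → 1600 → 2000 → 2500 → 3200 → 4000 → 5000 — 3 1/3 stops raised (brighter).
Net so far: 1/3 stop brighter. Aperture: f/3.2 → f/3.5.

f/3.5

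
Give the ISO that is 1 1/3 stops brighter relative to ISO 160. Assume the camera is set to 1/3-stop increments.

ISO: 160 → 200 → 250 → 320 → 400 — 1 1/3 stops higher (brighter).

ISO 400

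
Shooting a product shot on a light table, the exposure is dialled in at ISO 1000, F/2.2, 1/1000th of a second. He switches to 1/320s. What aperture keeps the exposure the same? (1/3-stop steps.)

f/4

Shutter speed: 1/1000 → 1/800 → 1/640 → 1/500 → 1/400 → 1/320 — 1 2/3 stops longer (brighter).
Need 1 2/3 stops darker from the aperture: f/2.2 → f/2.5 → f/2.8 → f/3.2 → f/3.5 → f/4.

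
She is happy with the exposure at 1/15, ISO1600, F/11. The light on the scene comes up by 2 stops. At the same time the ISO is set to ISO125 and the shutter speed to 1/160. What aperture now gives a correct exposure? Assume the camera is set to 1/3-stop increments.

f/2

Scene light: 2 stops brighter.
ISO: 1600 → 1250 → 1000 → 800 → 640 → 500 → 400 → 320 → 250 → 200 → 160 → 125 — 3 2/3 stops lower (darker).
Shutter speed: 1/15 → 1/20 → 1/25 → 1/30 → 1/40 → 1/50 → 1/60 → 1/80 → 1/100 → 1/125 → 1/160 — 3 1/3 stops faster (darker).
Net so far: 5 stops darker. Aperture: f/11 → f/10 → f/9 → f/8 → f/7.1 → f/6.3 → f/5.6 → f/5 → f/4.5 → f/4 → f/3.5 → f/3.2 → f/2.8 → f/2.5 → f/2.2 → f/2.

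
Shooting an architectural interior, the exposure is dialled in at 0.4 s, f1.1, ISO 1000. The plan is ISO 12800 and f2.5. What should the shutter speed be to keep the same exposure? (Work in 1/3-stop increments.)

1/6s

ISO: 1000 → 1250 → 1600 → 2000 → 2500 → 3200 → 4000 → 5000 → 6400 → 8000 → 10000 → 12800 — 3 2/3 stops higher (brighter).
Aperture: f/1.1 → f/1.2 → f/1.4 → f/1.6 → f/1.8 → f/2 → f/2.2 → f/2.5 — 2 1/3 stops smaller aperture (darker).
Net change so far: 1 1/3 stops brighter. Offset with the shutter speed: 0.4 → 0.3 → 1/4 → 1/5 → 1/6.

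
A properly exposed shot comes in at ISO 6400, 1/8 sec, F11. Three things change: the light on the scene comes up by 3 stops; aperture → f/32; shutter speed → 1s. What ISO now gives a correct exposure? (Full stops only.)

Scene light: 3 stops brighter.
Aperture: f/11 → f/16 → f/22 → f/32 — 3 stops narrower (darker).
Shutter speed: 1/8 → 1/4 → 1/2 → 1 — 3 stops longer (brighter).
Net so far: 3 stops brighter. ISO: 6400 → 3200 → 1600 → 800.

ISO 800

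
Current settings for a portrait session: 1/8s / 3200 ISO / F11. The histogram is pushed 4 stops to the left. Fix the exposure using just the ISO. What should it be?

Underexposed by 4 stops → need 4 stops brighter.
ISO: 3200 → 6400 → 12800 → 25600 → 51200.

ISO 51200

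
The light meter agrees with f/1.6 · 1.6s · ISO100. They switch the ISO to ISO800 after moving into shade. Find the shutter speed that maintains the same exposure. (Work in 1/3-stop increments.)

ISO: 100 → 125 → 160 → 200 → 250 → 320 → 400 → 500 → 640 → 800 — 3 stops higher (brighter).
Need 3 stops darker from the shutter speed: 1.6 → 1.3 → 1 → 0.8 → 0.6 → 0.5 → 0.4 → 0.3 → 1/4 → 1/5.

1/5s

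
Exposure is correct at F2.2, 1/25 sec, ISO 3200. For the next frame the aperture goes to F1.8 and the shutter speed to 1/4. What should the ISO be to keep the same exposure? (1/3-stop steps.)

ISO 320

Aperture: f/2.2 → f/2 → f/1.8 — 2/3 stop opened up (brighter).
Shutter speed: 1/25 → 1/20 → 1/15 → 1/13 → 1/10 → 1/8 → 1/6 → 1/5 → 1/4 — 2 2/3 stops longer (brighter).
Net change so far: 3 1/3 stops brighter. Offset with the ISO: 3200 → 2500 → 2000 → 1600 → 1250 → 1000 → 800 → 640 → 500 → 400 → 320.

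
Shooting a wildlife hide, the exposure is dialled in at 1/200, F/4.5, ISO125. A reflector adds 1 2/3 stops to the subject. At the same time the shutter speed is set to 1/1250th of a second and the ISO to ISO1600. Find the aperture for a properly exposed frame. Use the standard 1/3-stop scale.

Scene light: 1 2/3 stops brighter.
Shutter speed: 1/200 → 1/250 → 1/320 → 1/400 → 1/500 → 1/640 → 1/800 → 1/1000 → 1/1250 — 2 2/3 stops faster (darker).
ISO: 125 → 160 → 200 → 250 → 320 → 400 → 500 → 640 → 800 → 1000 → 1250 → 1600 — 3 2/3 stops raised (brighter).
Net so far: 2 2/3 stops brighter. Aperture: f/4.5 → f/5 → f/5.6 → f/6.3 → f/7.1 → f/8 → f/9 → f/10 → f/11.

f/11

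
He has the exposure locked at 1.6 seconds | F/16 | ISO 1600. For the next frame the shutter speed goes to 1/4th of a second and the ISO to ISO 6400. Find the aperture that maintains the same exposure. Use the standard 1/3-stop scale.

f/13

Shutter speed: 1.6 → 1.3 → 1 → 0.8 → 0.6 → 0.5 → 0.4 → 0.3 → 1/4 — 2 2/3 stops faster (darker).
ISO: 1600 → 2000 → 2500 → 3200 → 4000 → 5000 → 6400 — 2 stops higher (brighter).
Net change so far: 2/3 stop darker. Offset with the aperture: f/16 → f/14 → f/13.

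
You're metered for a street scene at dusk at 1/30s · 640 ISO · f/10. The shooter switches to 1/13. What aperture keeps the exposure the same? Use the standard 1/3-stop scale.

f/16

Shutter speed: 1/30 → 1/25 → 1/20 → 1/15 → 1/13 — 1 1/3 stops slower (brighter).
Need 1 1/3 stops darker from the aperture: f/10 → f/11 → f/13 → f/14 → f/16.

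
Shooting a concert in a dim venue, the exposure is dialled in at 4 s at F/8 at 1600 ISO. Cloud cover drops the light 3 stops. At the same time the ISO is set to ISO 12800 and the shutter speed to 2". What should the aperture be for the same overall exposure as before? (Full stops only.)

f/5.6

Scene light: 3 stops darker.
ISO: 1600 → 3200 → 6400 → 12800 — 3 stops higher (brighter).
Shutter speed: 4 → 2 — 1 stop faster (darker).
Net so far: 1 stop darker. Aperture: f/8 → f/5.6.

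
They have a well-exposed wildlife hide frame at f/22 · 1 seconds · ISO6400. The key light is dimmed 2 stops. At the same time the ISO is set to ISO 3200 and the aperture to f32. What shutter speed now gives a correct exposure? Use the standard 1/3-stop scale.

Scene light: 2 stops darker.
ISO: 6400 → 5000 → 4000 → 3200 — 1 stop dropped (darker).
Aperture: f/22 → f/25 → f/29 → f/32 — 1 stop stopped down (darker).
Net so far: 4 stops darker. Shutter speed: 1 → 1.3 → 1.6 → 2 → 2.5 → 3.2 → 4 → 5 → 6 → 8 → 10 → 13 → 15.

15 s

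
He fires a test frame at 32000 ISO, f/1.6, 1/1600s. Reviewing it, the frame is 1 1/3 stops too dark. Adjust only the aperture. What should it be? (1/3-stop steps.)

Underexposed by 1 1/3 stops → need 1 1/3 stops brighter.
Aperture: f/1.6 → f/1.4 → f/1.2 → f/1.1 → f/1.0.

f/1.0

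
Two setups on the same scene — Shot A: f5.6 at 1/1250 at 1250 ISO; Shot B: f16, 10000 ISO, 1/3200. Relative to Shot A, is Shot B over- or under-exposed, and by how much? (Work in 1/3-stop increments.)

1 1/3 stops darker

Aperture: f/5.6 → f/6.3 → f/7.1 → f/8 → f/9 → f/10 → f/11 → f/13 → f/14 → f/16 — 3 stops stopped down (darker).
Shutter speed: 1/1250 → 1/1600 → 1/2000 → 1/2500 → 1/3200 — 1 1/3 stops shorter (darker).
ISO: 1250 → 1600 → 2000 → 2500 → 3200 → 4000 → 5000 → 6400 → 8000 → 10000 — 3 stops higher (brighter).
Net: −3 −1 1/3 +3 = −1 1/3 stops.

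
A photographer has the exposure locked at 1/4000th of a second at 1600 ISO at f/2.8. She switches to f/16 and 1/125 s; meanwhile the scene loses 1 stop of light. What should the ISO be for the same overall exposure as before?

ISO 3200

Scene light: 1 stop darker.
Aperture: f/2.8 → f/4 → f/5.6 → f/8 → f/11 → f/16 — 5 stops narrower (darker).
Shutter speed: 1/4000 → 1/2000 → 1/1000 → 1/500 → 1/250 → 1/125 — 5 stops longer (brighter).
Net so far: 1 stop darker. ISO: 1600 → 3200.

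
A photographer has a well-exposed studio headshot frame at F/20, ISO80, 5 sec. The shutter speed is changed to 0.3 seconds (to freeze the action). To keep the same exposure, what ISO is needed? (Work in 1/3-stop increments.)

ISO 1250

Shutter speed: 5 → 4 → 3.2 → 2.5 → 2 → 1.6 → 1.3 → 1 → 0.8 → 0.6 → 0.5 → 0.4 → 0.3 — 4 stops shorter (darker).
Need 4 stops brighter from the ISO: 80 → 100 → 125 → 160 → 200 → 250 → 320 → 400 → 500 → 640 → 800 → 1000 → 1250.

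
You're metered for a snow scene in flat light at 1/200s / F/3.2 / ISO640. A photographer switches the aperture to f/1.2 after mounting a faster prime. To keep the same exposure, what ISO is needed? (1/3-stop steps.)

ISO 100

Aperture: f/3.2 → f/2.8 → f/2.5 → f/2.2 → f/2 → f/1.8 → f/1.6 → f/1.4 → f/1.2 — 2 2/3 stops opened up (brighter).
Need 2 2/3 stops darker from the ISO: 640 → 500 → 400 → 320 → 250 → 200 → 160 → 125 → 100.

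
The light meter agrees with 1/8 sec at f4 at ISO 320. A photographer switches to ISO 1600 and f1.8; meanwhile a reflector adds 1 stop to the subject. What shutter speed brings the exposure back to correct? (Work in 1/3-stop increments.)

1/400s

Scene light: 1 stop brighter.
ISO: 320 → 400 → 500 → 640 → 800 → 1000 → 1250 → 1600 — 2 1/3 stops raised (brighter).
Aperture: f/4 → f/3.5 → f/3.2 → f/2.8 → f/2.5 → f/2.2 → f/2 → f/1.8 — 2 1/3 stops wider (brighter).
Net so far: 5 2/3 stops brighter. Shutter speed: 1/8 → 1/10 → 1/13 → 1/15 → 1/20 → 1/25 → 1/30 → 1/40 → 1/50 → 1/60 → 1/80 → 1/100 → 1/125 → 1/160 → 1/200 → 1/250 → 1/320 → 1/400.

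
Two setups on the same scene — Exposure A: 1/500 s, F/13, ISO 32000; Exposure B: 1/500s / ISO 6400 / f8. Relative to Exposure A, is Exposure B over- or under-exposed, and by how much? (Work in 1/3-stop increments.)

Aperture: f/13 → f/11 → f/10 → f/9 → f/8 — 1 1/3 stops larger aperture (brighter).
Shutter speed: unchanged.
ISO: 32000 → 25600 → 20000 → 16000 → 12800 → 10000 → 8000 → 6400 — 2 1/3 stops lower (darker).
Net: +1 1/3 −2 1/3 = −1 stop.

1 stop darker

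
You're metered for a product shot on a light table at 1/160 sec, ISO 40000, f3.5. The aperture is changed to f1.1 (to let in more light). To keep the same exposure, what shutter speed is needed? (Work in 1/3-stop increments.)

1/1600s

Aperture: f/3.5 → f/3.2 → f/2.8 → f/2.5 → f/2.2 → f/2 → f/1.8 → f/1.6 → f/1.4 → f/1.2 → f/1.1 — 3 1/3 stops opened up (brighter).
Need 3 1/3 stops darker from the shutter speed: 1/160 → 1/200 → 1/250 → 1/320 → 1/400 → 1/500 → 1/640 → 1/800 → 1/1000 → 1/1250 → 1/1600.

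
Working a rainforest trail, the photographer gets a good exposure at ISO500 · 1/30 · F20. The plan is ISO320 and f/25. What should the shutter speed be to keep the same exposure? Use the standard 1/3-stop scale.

1/13s

ISO: 500 → 400 → 320 — 2/3 stop dropped (darker).
Aperture: f/20 → f/22 → f/25 — 2/3 stop stopped down (darker).
Net change so far: 1 1/3 stops darker. Offset with the shutter speed: 1/30 → 1/25 → 1/20 → 1/15 → 1/13.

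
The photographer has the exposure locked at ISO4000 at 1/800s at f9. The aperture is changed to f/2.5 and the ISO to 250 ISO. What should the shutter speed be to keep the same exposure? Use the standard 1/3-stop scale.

1/640s

Aperture: f/9 → f/8 → f/7.1 → f/6.3 → f/5.6 → f/5 → f/4.5 → f/4 → f/3.5 → f/3.2 → f/2.8 → f/2.5 — 3 2/3 stops opened up (brighter).
ISO: 4000 → 3200 → 2500 → 2000 → 1600 → 1250 → 1000 → 800 → 640 → 500 → 400 → 320 → 250 — 4 stops lower (darker).
Net change so far: 1/3 stop darker. Offset with the shutter speed: 1/800 → 1/640.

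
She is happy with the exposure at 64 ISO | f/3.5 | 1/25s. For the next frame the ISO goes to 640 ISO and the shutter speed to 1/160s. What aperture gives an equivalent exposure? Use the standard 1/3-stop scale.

f/4.5

ISO: 64 → 80 → 100 → 125 → 160 → 200 → 250 → 320 → 400 → 500 → 640 — 3 1/3 stops higher (brighter).
Shutter speed: 1/25 → 1/30 → 1/40 → 1/50 → 1/60 → 1/80 → 1/100 → 1/125 → 1/160 — 2 2/3 stops faster (darker).
Net change so far: 2/3 stop brighter. Offset with the aperture: f/3.5 → f/4 → f/4.5.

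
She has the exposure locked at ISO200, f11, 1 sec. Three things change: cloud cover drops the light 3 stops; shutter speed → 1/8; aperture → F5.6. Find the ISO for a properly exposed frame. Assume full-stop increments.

Scene light: 3 stops darker.
Shutter speed: 1 → 1/2 → 1/4 → 1/8 — 3 stops faster (darker).
Aperture: f/11 → f/8 → f/5.6 — 2 stops larger aperture (brighter).
Net so far: 4 stops darker. ISO: 200 → 400 → 800 → 1600 → 3200.

ISO 3200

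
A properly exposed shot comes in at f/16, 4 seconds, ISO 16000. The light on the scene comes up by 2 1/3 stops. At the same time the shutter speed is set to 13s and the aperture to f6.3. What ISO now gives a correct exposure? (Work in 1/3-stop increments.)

ISO 160

Scene light: 2 1/3 stops brighter.
Shutter speed: 4 → 5 → 6 → 8 → 10 → 13 — 1 2/3 stops slower (brighter).
Aperture: f/16 → f/14 → f/13 → f/11 → f/10 → f/9 → f/8 → f/7.1 → f/6.3 — 2 2/3 stops wider (brighter).
Net so far: 6 2/3 stops brighter. ISO: 16000 → 12800 → 10000 → 8000 → 6400 → 5000 → 4000 → 3200 → 2500 → 2000 → 1600 → 1250 → 1000 → 800 → 640 → 500 → 400 → 320 → 250 → 200 → 160.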